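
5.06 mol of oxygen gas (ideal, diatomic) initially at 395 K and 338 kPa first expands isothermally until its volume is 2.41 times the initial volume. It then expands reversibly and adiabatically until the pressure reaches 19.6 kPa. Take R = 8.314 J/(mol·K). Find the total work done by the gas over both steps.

V₁ = nRT₁/P₁ = 5.06×8.314×395/338 = 49.2 L.
Step 1 — Isothermal: T stays 395 K; PV = const ⇒ V₂ = 118 L, P₂ = 140 kPa.
ΔU = 0 (ideal gas, T constant).
W = nRT ln(V₂/V₁) = 5.06×8.314×395×ln(2.41) = 14600 J.
Q = ΔU + W = 14600 J.
State after step 1: P = 140 kPa, V = 118 L, T = 395 K.
Step 2 — Adiabatic: T₂/T₁ = (P₂/P₁)^((γ−1)/γ) ⇒ T₂ = 395×(0.140)^0.286 = 225 K; V₂ = 483 L.
ΔU = nCvΔT = 5.06×20.8×(225−395) = -17900 J.
Q = 0 for an adiabatic process, so W = −ΔU = 17900 J.
Net over both steps: W = 32500 J, Q = 14600 J, ΔU = -17900 J.

32500 J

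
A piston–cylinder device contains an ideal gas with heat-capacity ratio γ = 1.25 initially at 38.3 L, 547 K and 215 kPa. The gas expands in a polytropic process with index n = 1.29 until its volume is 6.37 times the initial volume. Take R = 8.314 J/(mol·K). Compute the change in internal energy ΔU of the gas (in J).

-13700 J

n = P₁V₁/(RT₁) = 215×38.3/(8.314×547) = 1.81 mol.
Polytropic n=1.29: T₂ = T₁(V₁/V₂)^(n−1) = 547×(0.157)^0.29 = 320 K; P₂ = P₁(V₁/V₂)^n = 19.7 kPa.
For an ideal gas ΔU = nCvΔT with Cv = R/(γ−1) = 33.3 J/(mol·K).
ΔU = 1.81×33.3×(320−547) = -13700 J.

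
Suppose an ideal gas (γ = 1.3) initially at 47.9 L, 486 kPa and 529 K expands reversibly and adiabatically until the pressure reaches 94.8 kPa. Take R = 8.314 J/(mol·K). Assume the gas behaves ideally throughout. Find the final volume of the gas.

168 L

Adiabatic: T₂/T₁ = (P₂/P₁)^((γ−1)/γ) ⇒ T₂ = 529×(0.195)^0.231 = 363 K; V₂ = 168 L.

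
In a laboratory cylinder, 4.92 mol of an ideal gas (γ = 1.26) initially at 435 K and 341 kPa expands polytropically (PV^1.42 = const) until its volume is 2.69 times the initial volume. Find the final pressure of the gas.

V₁ = nRT₁/P₁ = 4.92×8.314×435/341 = 52.2 L.
Polytropic n=1.42: T₂ = T₁(V₁/V₂)^(n−1) = 435×(0.372)^0.42 = 287 K; P₂ = P₁(V₁/V₂)^n = 83.7 kPa.

83.7 kPa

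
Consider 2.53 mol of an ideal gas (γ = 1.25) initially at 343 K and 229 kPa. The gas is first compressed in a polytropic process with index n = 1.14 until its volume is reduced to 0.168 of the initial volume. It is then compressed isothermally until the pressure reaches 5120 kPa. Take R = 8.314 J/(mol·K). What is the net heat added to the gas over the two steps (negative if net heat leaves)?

V₁ = nRT₁/P₁ = 2.53×8.314×343/229 = 31.5 L.
Step 1 — Polytropic n=1.14: T₂ = T₁(V₁/V₂)^(n−1) = 343×(5.95)^0.14 = 440 K; P₂ = P₁(V₁/V₂)^n = 1750 kPa.
W = (P₁V₁−P₂V₂)/(n−1) = (229×31.5−1750×5.29)/0.14 = -14600 J.
ΔU = nCvΔT = 2.53×33.3×(440−343) = 8190 J.
Q = ΔU + W = -6430 J.
State after step 1: P = 1750 kPa, V = 5.29 L, T = 440 K.
Step 2 — Isothermal: T stays 440 K; PV = const ⇒ V₂ = 1.81 L, P₂ = 5120 kPa.
ΔU = 0 (ideal gas, T constant).
W = nRT ln(V₂/V₁) = 2.53×8.314×440×ln(0.342) = -9940 J.
Q = ΔU + W = -9940 J.
Net over both steps: W = -24600 J, Q = -16400 J, ΔU = 8190 J.

-16400 J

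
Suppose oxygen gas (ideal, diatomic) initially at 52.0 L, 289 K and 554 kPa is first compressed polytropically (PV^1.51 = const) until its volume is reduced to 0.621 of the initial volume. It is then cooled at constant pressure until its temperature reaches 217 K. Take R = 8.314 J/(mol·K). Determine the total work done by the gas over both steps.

n = P₁V₁/(RT₁) = 554×52.0/(8.314×289) = 12.0 mol.
Step 1 — Polytropic n=1.51: T₂ = T₁(V₁/V₂)^(n−1) = 289×(1.61)^0.51 = 368 K; P₂ = P₁(V₁/V₂)^n = 1140 kPa.
W = (P₁V₁−P₂V₂)/(n−1) = (554×52.0−1140×32.3)/0.51 = -15500 J.
ΔU = nCvΔT = 12.0×20.8×(368−289) = 19800 J.
Q = ΔU + W = 4270 J.
State after step 1: P = 1140 kPa, V = 32.3 L, T = 368 K.
Step 2 — Isobaric: P stays 1140 kPa; V/T = const ⇒ T₂ = 217 K, V₂ = 19.0 L.
W = PΔV = 1140×(19.0−32.3) kPa·L = -15100 J.
ΔU = nCvΔT = 12.0×20.8×(217−368) = -37800 J.
Q = ΔU + W = nCpΔT = -52900 J.
Net over both steps: W = -30600 J, Q = -48600 J, ΔU = -17900 J.

-30600 J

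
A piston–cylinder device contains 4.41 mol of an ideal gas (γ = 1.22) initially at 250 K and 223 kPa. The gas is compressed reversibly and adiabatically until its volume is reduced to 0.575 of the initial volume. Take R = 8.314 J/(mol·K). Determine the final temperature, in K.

282 K

V₁ = nRT₁/P₁ = 4.41×8.314×250/223 = 41.1 L.
Adiabatic: TV^(γ−1) = const ⇒ T₂ = 250×(1.74)^0.220 = 282 K; PV^γ = const ⇒ P₂ = 438 kPa.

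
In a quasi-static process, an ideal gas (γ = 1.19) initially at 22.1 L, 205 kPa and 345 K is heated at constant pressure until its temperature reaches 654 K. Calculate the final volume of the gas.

Isobaric: P stays 205 kPa; V/T = const ⇒ T₂ = 654 K, V₂ = 41.9 L.

41.9 L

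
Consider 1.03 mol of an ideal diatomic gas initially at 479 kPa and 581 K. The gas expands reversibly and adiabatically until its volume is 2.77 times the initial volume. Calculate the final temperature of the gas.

387 K

V₁ = nRT₁/P₁ = 1.03×8.314×581/479 = 10.4 L.
Adiabatic: TV^(γ−1) = const ⇒ T₂ = 581×(0.361)^0.400 = 387 K; PV^γ = const ⇒ P₂ = 115 kPa.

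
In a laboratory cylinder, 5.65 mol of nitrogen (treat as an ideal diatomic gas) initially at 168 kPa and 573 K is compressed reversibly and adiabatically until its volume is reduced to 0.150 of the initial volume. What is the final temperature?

1220 K

V₁ = nRT₁/P₁ = 5.65×8.314×573/168 = 160 L.
Adiabatic: TV^(γ−1) = const ⇒ T₂ = 573×(6.67)^0.400 = 1220 K; PV^γ = const ⇒ P₂ = 2390 kPa.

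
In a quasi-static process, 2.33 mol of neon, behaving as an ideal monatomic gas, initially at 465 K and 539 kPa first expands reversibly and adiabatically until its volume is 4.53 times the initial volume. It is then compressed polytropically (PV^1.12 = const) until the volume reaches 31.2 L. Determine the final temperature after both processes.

189 K

V₁ = nRT₁/P₁ = 2.33×8.314×465/539 = 16.7 L.
Step 1 — Adiabatic: TV^(γ−1) = const ⇒ T₂ = 465×(0.221)^0.667 = 170 K; PV^γ = const ⇒ P₂ = 43.5 kPa.
ΔU = nCvΔT = 2.33×12.5×(170−465) = -8580 J.
Q = 0 for an adiabatic process, so W = −ΔU = 8580 J.
State after step 1: P = 43.5 kPa, V = 75.7 L, T = 170 K.
Step 2 — Polytropic n=1.12: T₂ = T₁(V₁/V₂)^(n−1) = 170×(2.43)^0.12 = 189 K; P₂ = P₁(V₁/V₂)^n = 117 kPa.
W = (P₁V₁−P₂V₂)/(n−1) = (43.5×75.7−117×31.2)/0.12 = -3080 J.
ΔU = nCvΔT = 2.33×12.5×(189−170) = 554 J.
Q = ΔU + W = -2520 J.
Net over both steps: W = 5500 J, Q = -2520 J, ΔU = -8020 J.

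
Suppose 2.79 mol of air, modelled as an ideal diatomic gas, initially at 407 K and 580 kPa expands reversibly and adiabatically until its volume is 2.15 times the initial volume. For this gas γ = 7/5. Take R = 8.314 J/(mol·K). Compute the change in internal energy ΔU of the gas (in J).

-6230 J

V₁ = nRT₁/P₁ = 2.79×8.314×407/580 = 16.3 L.
Adiabatic: TV^(γ−1) = const ⇒ T₂ = 407×(0.465)^0.400 = 300 K; PV^γ = const ⇒ P₂ = 199 kPa.
For an ideal gas ΔU = nCvΔT with Cv = (5/2)R = 20.8 J/(mol·K).
ΔU = 2.79×20.8×(300−407) = -6230 J.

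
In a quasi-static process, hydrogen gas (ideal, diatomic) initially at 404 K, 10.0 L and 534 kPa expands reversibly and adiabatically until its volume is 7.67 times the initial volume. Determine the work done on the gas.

-7440 J

n = P₁V₁/(RT₁) = 534×10.0/(8.314×404) = 1.59 mol.
Adiabatic: TV^(γ−1) = const ⇒ T₂ = 404×(0.130)^0.400 = 179 K; PV^γ = const ⇒ P₂ = 30.8 kPa.
ΔU = nCvΔT = 1.59×20.8×(179−404) = -7440 J.
Q = 0 for an adiabatic process, so W = −ΔU = 7440 J.
Work done on the gas = −W_by = -7440 J.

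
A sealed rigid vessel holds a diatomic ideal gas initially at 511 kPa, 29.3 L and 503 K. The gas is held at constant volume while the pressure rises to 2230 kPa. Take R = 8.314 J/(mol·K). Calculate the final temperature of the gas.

2200 K

Isochoric: V stays 29.3 L; P/T = const ⇒ T₂ = 2200 K, P₂ = 2230 kPa.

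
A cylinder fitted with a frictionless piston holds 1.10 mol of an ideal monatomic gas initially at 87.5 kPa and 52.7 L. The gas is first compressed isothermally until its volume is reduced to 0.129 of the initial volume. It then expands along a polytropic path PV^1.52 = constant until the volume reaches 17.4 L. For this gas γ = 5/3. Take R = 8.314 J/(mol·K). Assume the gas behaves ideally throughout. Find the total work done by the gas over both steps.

-6020 J

T₁ = P₁V₁/(nR) = 87.5×52.7/(1.10×8.314) = 504 K.
Step 1 — Isothermal: T stays 504 K; PV = const ⇒ V₂ = 6.80 L, P₂ = 678 kPa.
ΔU = 0 (ideal gas, T constant).
W = nRT ln(V₂/V₁) = 1.10×8.314×504×ln(0.129) = -9440 J.
Q = ΔU + W = -9440 J.
State after step 1: P = 678 kPa, V = 6.80 L, T = 504 K.
Step 2 — Polytropic n=1.52: T₂ = T₁(V₁/V₂)^(n−1) = 504×(0.391)^0.52 = 309 K; P₂ = P₁(V₁/V₂)^n = 163 kPa.
W = (P₁V₁−P₂V₂)/(n−1) = (678×6.80−163×17.4)/0.52 = 3430 J.
ΔU = nCvΔT = 1.10×12.5×(309−504) = -2670 J.
Q = ΔU + W = 754 J.
Net over both steps: W = -6020 J, Q = -8690 J, ΔU = -2670 J.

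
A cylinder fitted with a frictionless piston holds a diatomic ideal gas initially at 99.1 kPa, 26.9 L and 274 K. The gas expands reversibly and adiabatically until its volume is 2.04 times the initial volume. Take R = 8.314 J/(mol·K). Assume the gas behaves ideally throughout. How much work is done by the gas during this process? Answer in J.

n = P₁V₁/(RT₁) = 99.1×26.9/(8.314×274) = 1.17 mol.
Adiabatic: TV^(γ−1) = const ⇒ T₂ = 274×(0.490)^0.400 = 206 K; PV^γ = const ⇒ P₂ = 36.5 kPa.
ΔU = nCvΔT = 1.17×20.8×(206−274) = -1650 J.
Q = 0 for an adiabatic process, so W = −ΔU = 1650 J.

1650 J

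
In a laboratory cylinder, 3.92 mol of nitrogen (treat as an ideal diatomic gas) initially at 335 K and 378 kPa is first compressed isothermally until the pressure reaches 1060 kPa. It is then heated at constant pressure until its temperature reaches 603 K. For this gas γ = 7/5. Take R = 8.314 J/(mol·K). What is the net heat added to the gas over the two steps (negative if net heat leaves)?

V₁ = nRT₁/P₁ = 3.92×8.314×335/378 = 28.9 L.
Step 1 — Isothermal: T stays 335 K; PV = const ⇒ V₂ = 10.3 L, P₂ = 1060 kPa.
ΔU = 0 (ideal gas, T constant).
W = nRT ln(V₂/V₁) = 3.92×8.314×335×ln(0.357) = -11300 J.
Q = ΔU + W = -11300 J.
State after step 1: P = 1060 kPa, V = 10.3 L, T = 335 K.
Step 2 — Isobaric: P stays 1060 kPa; V/T = const ⇒ T₂ = 603 K, V₂ = 18.5 L.
W = PΔV = 1060×(18.5−10.3) kPa·L = 8730 J.
ΔU = nCvΔT = 3.92×20.8×(603−335) = 21800 J.
Q = ΔU + W = nCpΔT = 30600 J.
Net over both steps: W = -2520 J, Q = 19300 J, ΔU = 21800 J.

19300 J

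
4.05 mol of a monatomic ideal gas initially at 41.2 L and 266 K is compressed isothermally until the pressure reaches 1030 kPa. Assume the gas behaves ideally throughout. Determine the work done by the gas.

-13900 J

P₁ = nRT₁/V₁ = 4.05×8.314×266/41.2 = 217 kPa.
Isothermal: T stays 266 K; PV = const ⇒ V₂ = 8.70 L, P₂ = 1030 kPa.
W = nRT ln(V₂/V₁) = 4.05×8.314×266×ln(0.211) = -13900 J.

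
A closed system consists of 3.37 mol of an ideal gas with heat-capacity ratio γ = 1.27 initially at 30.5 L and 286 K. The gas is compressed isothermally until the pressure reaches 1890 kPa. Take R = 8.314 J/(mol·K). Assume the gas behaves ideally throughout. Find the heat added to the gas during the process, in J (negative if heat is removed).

P₁ = nRT₁/V₁ = 3.37×8.314×286/30.5 = 263 kPa.
Isothermal: T stays 286 K; PV = const ⇒ V₂ = 4.24 L, P₂ = 1890 kPa.
ΔU = 0 (ideal gas, T constant).
W = nRT ln(V₂/V₁) = 3.37×8.314×286×ln(0.139) = -15800 J.
Q = ΔU + W = -15800 J.

-15800 J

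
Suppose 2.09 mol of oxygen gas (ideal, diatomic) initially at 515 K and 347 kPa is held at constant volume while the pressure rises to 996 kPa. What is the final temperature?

V₁ = nRT₁/P₁ = 2.09×8.314×515/347 = 25.8 L.
Isochoric: V stays 25.8 L; P/T = const ⇒ T₂ = 1480 K, P₂ = 996 kPa.

1480 K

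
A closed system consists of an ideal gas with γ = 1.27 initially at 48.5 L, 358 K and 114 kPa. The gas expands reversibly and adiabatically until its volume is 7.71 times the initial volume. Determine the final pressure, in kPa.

8.52 kPa

Adiabatic: TV^(γ−1) = const ⇒ T₂ = 358×(0.130)^0.270 = 206 K; PV^γ = const ⇒ P₂ = 8.52 kPa.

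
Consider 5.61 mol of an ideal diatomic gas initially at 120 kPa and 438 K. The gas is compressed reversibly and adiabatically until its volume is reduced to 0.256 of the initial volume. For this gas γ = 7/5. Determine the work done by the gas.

V₁ = nRT₁/P₁ = 5.61×8.314×438/120 = 170 L.
Adiabatic: TV^(γ−1) = const ⇒ T₂ = 438×(3.91)^0.400 = 755 K; PV^γ = const ⇒ P₂ = 808 kPa.
ΔU = nCvΔT = 5.61×20.8×(755−438) = 37000 J.
Q = 0 for an adiabatic process, so W = −ΔU = -37000 J.

-37000 J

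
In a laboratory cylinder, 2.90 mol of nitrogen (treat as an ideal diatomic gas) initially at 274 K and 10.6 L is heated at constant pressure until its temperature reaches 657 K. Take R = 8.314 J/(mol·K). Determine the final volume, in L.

P₁ = nRT₁/V₁ = 2.90×8.314×274/10.6 = 623 kPa.
Isobaric: P stays 623 kPa; V/T = const ⇒ T₂ = 657 K, V₂ = 25.4 L.

25.4 L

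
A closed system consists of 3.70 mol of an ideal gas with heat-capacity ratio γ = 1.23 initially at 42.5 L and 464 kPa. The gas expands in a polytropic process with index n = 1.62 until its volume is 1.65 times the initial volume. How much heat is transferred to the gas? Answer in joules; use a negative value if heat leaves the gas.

-14400 J

T₁ = P₁V₁/(nR) = 464×42.5/(3.70×8.314) = 641 K.
Polytropic n=1.62: T₂ = T₁(V₁/V₂)^(n−1) = 641×(0.606)^0.62 = 470 K; P₂ = P₁(V₁/V₂)^n = 206 kPa.
W = (P₁V₁−P₂V₂)/(n−1) = (464×42.5−206×70.1)/0.62 = 8490 J.
ΔU = nCvΔT = 3.70×36.1×(470−641) = -22900 J.
Q = ΔU + W = -14400 J.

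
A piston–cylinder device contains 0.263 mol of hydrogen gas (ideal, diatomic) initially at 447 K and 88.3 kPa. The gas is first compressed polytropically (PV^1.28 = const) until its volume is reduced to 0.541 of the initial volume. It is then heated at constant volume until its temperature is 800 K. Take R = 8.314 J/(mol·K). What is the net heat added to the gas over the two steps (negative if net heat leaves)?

1270 J

V₁ = nRT₁/P₁ = 0.263×8.314×447/88.3 = 11.1 L.
Step 1 — Polytropic n=1.28: T₂ = T₁(V₁/V₂)^(n−1) = 447×(1.85)^0.28 = 531 K; P₂ = P₁(V₁/V₂)^n = 194 kPa.
W = (P₁V₁−P₂V₂)/(n−1) = (88.3×11.1−194×5.99)/0.28 = -655 J.
ΔU = nCvΔT = 0.263×20.8×(531−447) = 459 J.
Q = ΔU + W = -197 J.
State after step 1: P = 194 kPa, V = 5.99 L, T = 531 K.
Step 2 — Isochoric: V stays 5.99 L; P/T = const ⇒ T₂ = 800 K, P₂ = 292 kPa.
W = 0 (no volume change).
ΔU = nCvΔT = 0.263×20.8×(800−531) = 1470 J.
Q = ΔU = 1470 J.
Net over both steps: W = -655 J, Q = 1270 J, ΔU = 1930 J.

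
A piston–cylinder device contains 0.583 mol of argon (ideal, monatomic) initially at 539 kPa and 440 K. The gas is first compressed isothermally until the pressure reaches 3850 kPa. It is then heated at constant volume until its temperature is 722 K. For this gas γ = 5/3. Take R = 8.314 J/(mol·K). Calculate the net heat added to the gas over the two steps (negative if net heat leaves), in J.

V₁ = nRT₁/P₁ = 0.583×8.314×440/539 = 3.96 L.
Step 1 — Isothermal: T stays 440 K; PV = const ⇒ V₂ = 0.554 L, P₂ = 3850 kPa.
ΔU = 0 (ideal gas, T constant).
W = nRT ln(V₂/V₁) = 0.583×8.314×440×ln(0.140) = -4190 J.
Q = ΔU + W = -4190 J.
State after step 1: P = 3850 kPa, V = 0.554 L, T = 440 K.
Step 2 — Isochoric: V stays 0.554 L; P/T = const ⇒ T₂ = 722 K, P₂ = 6320 kPa.
W = 0 (no volume change).
ΔU = nCvΔT = 0.583×12.5×(722−440) = 2050 J.
Q = ΔU = 2050 J.
Net over both steps: W = -4190 J, Q = -2140 J, ΔU = 2050 J.

-2140 J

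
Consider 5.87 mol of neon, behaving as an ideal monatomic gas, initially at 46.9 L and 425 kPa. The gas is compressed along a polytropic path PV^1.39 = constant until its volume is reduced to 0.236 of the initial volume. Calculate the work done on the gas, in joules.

38600 J

T₁ = P₁V₁/(nR) = 425×46.9/(5.87×8.314) = 408 K.
Polytropic n=1.39: T₂ = T₁(V₁/V₂)^(n−1) = 408×(4.24)^0.39 = 717 K; P₂ = P₁(V₁/V₂)^n = 3160 kPa.
W = (P₁V₁−P₂V₂)/(n−1) = (425×46.9−3160×11.1)/0.39 = -38600 J.
Work done on the gas = −W_by = 38600 J.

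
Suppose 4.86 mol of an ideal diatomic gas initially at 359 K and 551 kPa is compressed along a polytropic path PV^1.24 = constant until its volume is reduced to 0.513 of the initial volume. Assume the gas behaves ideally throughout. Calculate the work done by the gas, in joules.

V₁ = nRT₁/P₁ = 4.86×8.314×359/551 = 26.3 L.
Polytropic n=1.24: T₂ = T₁(V₁/V₂)^(n−1) = 359×(1.95)^0.24 = 421 K; P₂ = P₁(V₁/V₂)^n = 1260 kPa.
W = (P₁V₁−P₂V₂)/(n−1) = (551×26.3−1260×13.5)/0.24 = -10500 J.

-10500 J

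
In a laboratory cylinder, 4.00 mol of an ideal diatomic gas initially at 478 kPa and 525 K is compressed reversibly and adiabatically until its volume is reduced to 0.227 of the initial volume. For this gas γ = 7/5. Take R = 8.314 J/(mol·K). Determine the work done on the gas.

V₁ = nRT₁/P₁ = 4.00×8.314×525/478 = 36.5 L.
Adiabatic: TV^(γ−1) = const ⇒ T₂ = 525×(4.41)^0.400 = 950 K; PV^γ = const ⇒ P₂ = 3810 kPa.
ΔU = nCvΔT = 4.00×20.8×(950−525) = 35300 J.
Q = 0 for an adiabatic process, so W = −ΔU = -35300 J.
Work done on the gas = −W_by = 35300 J.

35300 J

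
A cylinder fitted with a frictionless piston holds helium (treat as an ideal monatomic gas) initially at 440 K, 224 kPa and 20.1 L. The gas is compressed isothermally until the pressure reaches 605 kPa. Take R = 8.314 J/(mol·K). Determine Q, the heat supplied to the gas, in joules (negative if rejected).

-4470 J

n = P₁V₁/(RT₁) = 224×20.1/(8.314×440) = 1.23 mol.
Isothermal: T stays 440 K; PV = const ⇒ V₂ = 7.44 L, P₂ = 605 kPa.
ΔU = 0 (ideal gas, T constant).
W = nRT ln(V₂/V₁) = 1.23×8.314×440×ln(0.370) = -4470 J.
Q = ΔU + W = -4470 J.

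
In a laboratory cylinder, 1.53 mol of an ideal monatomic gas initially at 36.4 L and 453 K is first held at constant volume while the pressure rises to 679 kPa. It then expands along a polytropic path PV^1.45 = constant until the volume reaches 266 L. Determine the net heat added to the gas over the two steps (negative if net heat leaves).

39000 J

P₁ = nRT₁/V₁ = 1.53×8.314×453/36.4 = 158 kPa.
Step 1 — Isochoric: V stays 36.4 L; P/T = const ⇒ T₂ = 1940 K, P₂ = 679 kPa.
W = 0 (no volume change).
ΔU = nCvΔT = 1.53×12.5×(1940−453) = 28400 J.
Q = ΔU = 28400 J.
State after step 1: P = 679 kPa, V = 36.4 L, T = 1940 K.
Step 2 — Polytropic n=1.45: T₂ = T₁(V₁/V₂)^(n−1) = 1940×(0.137)^0.45 = 794 K; P₂ = P₁(V₁/V₂)^n = 38.0 kPa.
W = (P₁V₁−P₂V₂)/(n−1) = (679×36.4−38.0×266)/0.45 = 32500 J.
ΔU = nCvΔT = 1.53×12.5×(794−1940) = -21900 J.
Q = ΔU + W = 10600 J.
Net over both steps: W = 32500 J, Q = 39000 J, ΔU = 6500 J.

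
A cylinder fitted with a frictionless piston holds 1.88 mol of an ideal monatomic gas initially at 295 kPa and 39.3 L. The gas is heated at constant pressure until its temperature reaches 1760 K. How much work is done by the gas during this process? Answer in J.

15900 J

T₁ = P₁V₁/(nR) = 295×39.3/(1.88×8.314) = 742 K.
Isobaric: P stays 295 kPa; V/T = const ⇒ T₂ = 1760 K, V₂ = 93.3 L.
W = PΔV = 295×(93.3−39.3) kPa·L = 15900 J.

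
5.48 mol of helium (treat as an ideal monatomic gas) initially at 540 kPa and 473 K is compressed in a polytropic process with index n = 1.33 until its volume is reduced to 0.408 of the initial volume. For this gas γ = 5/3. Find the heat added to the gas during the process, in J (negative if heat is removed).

V₁ = nRT₁/P₁ = 5.48×8.314×473/540 = 39.9 L.
Polytropic n=1.33: T₂ = T₁(V₁/V₂)^(n−1) = 473×(2.45)^0.33 = 636 K; P₂ = P₁(V₁/V₂)^n = 1780 kPa.
W = (P₁V₁−P₂V₂)/(n−1) = (540×39.9−1780×16.3)/0.33 = -22500 J.
ΔU = nCvΔT = 5.48×12.5×(636−473) = 11100 J.
Q = ΔU + W = -11400 J.

-11400 J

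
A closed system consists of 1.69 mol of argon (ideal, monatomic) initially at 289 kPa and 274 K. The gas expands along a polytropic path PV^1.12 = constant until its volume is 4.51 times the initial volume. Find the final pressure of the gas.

V₁ = nRT₁/P₁ = 1.69×8.314×274/289 = 13.3 L.
Polytropic n=1.12: T₂ = T₁(V₁/V₂)^(n−1) = 274×(0.222)^0.12 = 229 K; P₂ = P₁(V₁/V₂)^n = 53.5 kPa.

53.5 kPa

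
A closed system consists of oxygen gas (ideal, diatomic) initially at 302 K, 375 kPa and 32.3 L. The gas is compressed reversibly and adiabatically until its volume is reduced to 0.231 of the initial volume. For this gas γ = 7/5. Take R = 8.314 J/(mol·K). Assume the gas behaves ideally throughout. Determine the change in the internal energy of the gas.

24100 J

n = P₁V₁/(RT₁) = 375×32.3/(8.314×302) = 4.82 mol.
Adiabatic: TV^(γ−1) = const ⇒ T₂ = 302×(4.33)^0.400 = 543 K; PV^γ = const ⇒ P₂ = 2920 kPa.
For an ideal gas ΔU = nCvΔT with Cv = (5/2)R = 20.8 J/(mol·K).
ΔU = 4.82×20.8×(543−302) = 24100 J.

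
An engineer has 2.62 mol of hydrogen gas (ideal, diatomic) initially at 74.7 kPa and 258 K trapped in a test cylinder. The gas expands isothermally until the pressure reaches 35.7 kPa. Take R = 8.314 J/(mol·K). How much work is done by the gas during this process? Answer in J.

4150 J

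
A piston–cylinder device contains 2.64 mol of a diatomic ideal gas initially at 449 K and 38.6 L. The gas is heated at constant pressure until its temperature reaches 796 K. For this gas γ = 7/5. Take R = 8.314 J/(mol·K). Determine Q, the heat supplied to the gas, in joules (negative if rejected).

26700 J

P₁ = nRT₁/V₁ = 2.64×8.314×449/38.6 = 255 kPa.
Isobaric: P stays 255 kPa; V/T = const ⇒ T₂ = 796 K, V₂ = 68.4 L.
W = PΔV = 255×(68.4−38.6) kPa·L = 7620 J.
ΔU = nCvΔT = 2.64×20.8×(796−449) = 19000 J.
Q = ΔU + W = nCpΔT = 26700 J.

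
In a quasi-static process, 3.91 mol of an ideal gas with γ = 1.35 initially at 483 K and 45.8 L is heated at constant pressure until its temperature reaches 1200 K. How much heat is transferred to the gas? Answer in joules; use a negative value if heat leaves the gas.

89900 J

P₁ = nRT₁/V₁ = 3.91×8.314×483/45.8 = 343 kPa.
Isobaric: P stays 343 kPa; V/T = const ⇒ T₂ = 1200 K, V₂ = 114 L.
W = PΔV = 343×(114−45.8) kPa·L = 23300 J.
ΔU = nCvΔT = 3.91×23.8×(1200−483) = 66600 J.
Q = ΔU + W = nCpΔT = 89900 J.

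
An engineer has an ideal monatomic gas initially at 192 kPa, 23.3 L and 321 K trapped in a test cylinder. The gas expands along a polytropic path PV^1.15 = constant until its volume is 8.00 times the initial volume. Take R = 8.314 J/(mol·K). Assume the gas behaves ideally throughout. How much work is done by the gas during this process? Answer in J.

7990 J

n = P₁V₁/(RT₁) = 192×23.3/(8.314×321) = 1.68 mol.
Polytropic n=1.15: T₂ = T₁(V₁/V₂)^(n−1) = 321×(0.125)^0.15 = 235 K; P₂ = P₁(V₁/V₂)^n = 17.6 kPa.
W = (P₁V₁−P₂V₂)/(n−1) = (192×23.3−17.6×186)/0.15 = 7990 J.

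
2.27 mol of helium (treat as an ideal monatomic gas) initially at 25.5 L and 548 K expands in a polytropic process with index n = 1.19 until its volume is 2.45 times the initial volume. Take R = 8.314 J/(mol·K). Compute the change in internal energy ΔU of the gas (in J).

-2430 J

P₁ = nRT₁/V₁ = 2.27×8.314×548/25.5 = 406 kPa.
Polytropic n=1.19: T₂ = T₁(V₁/V₂)^(n−1) = 548×(0.408)^0.19 = 462 K; P₂ = P₁(V₁/V₂)^n = 140 kPa.
For an ideal gas ΔU = nCvΔT with Cv = (3/2)R = 12.5 J/(mol·K).
ΔU = 2.27×12.5×(462−548) = -2430 J.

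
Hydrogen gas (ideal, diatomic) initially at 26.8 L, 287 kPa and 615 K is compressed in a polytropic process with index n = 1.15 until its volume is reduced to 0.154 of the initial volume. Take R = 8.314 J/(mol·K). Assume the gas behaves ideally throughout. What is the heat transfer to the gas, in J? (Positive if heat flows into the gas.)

-10400 J

n = P₁V₁/(RT₁) = 287×26.8/(8.314×615) = 1.50 mol.
Polytropic n=1.15: T₂ = T₁(V₁/V₂)^(n−1) = 615×(6.49)^0.15 = 814 K; P₂ = P₁(V₁/V₂)^n = 2470 kPa.
W = (P₁V₁−P₂V₂)/(n−1) = (287×26.8−2470×4.13)/0.15 = -16600 J.
ΔU = nCvΔT = 1.50×20.8×(814−615) = 6230 J.
Q = ΔU + W = -10400 J.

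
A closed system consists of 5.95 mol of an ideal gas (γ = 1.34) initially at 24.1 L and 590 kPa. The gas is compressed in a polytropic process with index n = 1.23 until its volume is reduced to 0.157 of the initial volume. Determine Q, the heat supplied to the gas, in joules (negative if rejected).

-10600 J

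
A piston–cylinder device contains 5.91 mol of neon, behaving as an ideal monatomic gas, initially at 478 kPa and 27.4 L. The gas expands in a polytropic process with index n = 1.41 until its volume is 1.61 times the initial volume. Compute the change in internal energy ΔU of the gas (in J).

T₁ = P₁V₁/(nR) = 478×27.4/(5.91×8.314) = 267 K.
Polytropic n=1.41: T₂ = T₁(V₁/V₂)^(n−1) = 267×(0.621)^0.41 = 219 K; P₂ = P₁(V₁/V₂)^n = 244 kPa.
For an ideal gas ΔU = nCvΔT with Cv = (3/2)R = 12.5 J/(mol·K).
ΔU = 5.91×12.5×(219−267) = -3480 J.

-3480 J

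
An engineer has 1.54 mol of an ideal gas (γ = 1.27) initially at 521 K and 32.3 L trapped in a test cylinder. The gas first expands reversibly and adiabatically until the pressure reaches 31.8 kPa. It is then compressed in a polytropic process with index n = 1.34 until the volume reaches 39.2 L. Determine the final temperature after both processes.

541 K

P₁ = nRT₁/V₁ = 1.54×8.314×521/32.3 = 207 kPa.
Step 1 — Adiabatic: T₂/T₁ = (P₂/P₁)^((γ−1)/γ) ⇒ T₂ = 521×(0.154)^0.213 = 350 K; V₂ = 141 L.
ΔU = nCvΔT = 1.54×30.8×(350−521) = -8110 J.
Q = 0 for an adiabatic process, so W = −ΔU = 8110 J.
State after step 1: P = 31.8 kPa, V = 141 L, T = 350 K.
Step 2 — Polytropic n=1.34: T₂ = T₁(V₁/V₂)^(n−1) = 350×(3.60)^0.34 = 541 K; P₂ = P₁(V₁/V₂)^n = 177 kPa.
W = (P₁V₁−P₂V₂)/(n−1) = (31.8×141−177×39.2)/0.34 = -7180 J.
ΔU = nCvΔT = 1.54×30.8×(541−350) = 9050 J.
Q = ΔU + W = 1860 J.
Net over both steps: W = 924 J, Q = 1860 J, ΔU = 939 J.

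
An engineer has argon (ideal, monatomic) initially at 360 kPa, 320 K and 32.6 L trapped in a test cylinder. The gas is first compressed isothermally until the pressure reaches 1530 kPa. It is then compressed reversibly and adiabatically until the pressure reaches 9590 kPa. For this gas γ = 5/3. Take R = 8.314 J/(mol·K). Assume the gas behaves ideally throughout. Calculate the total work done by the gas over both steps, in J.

-36100 J

n = P₁V₁/(RT₁) = 360×32.6/(8.314×320) = 4.41 mol.
Step 1 — Isothermal: T stays 320 K; PV = const ⇒ V₂ = 7.67 L, P₂ = 1530 kPa.
ΔU = 0 (ideal gas, T constant).
W = nRT ln(V₂/V₁) = 4.41×8.314×320×ln(0.235) = -17000 J.
Q = ΔU + W = -17000 J.
State after step 1: P = 1530 kPa, V = 7.67 L, T = 320 K.
Step 2 — Adiabatic: T₂/T₁ = (P₂/P₁)^((γ−1)/γ) ⇒ T₂ = 320×(6.27)^0.400 = 667 K; V₂ = 2.55 L.
ΔU = nCvΔT = 4.41×12.5×(667−320) = 19100 J.
Q = 0 for an adiabatic process, so W = −ΔU = -19100 J.
Net over both steps: W = -36100 J, Q = -17000 J, ΔU = 19100 J.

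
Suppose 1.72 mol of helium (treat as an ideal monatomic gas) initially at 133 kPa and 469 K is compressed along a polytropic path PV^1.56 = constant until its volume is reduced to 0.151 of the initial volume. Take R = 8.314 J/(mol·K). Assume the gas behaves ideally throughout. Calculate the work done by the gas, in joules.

V₁ = nRT₁/P₁ = 1.72×8.314×469/133 = 50.4 L.
Polytropic n=1.56: T₂ = T₁(V₁/V₂)^(n−1) = 469×(6.62)^0.56 = 1350 K; P₂ = P₁(V₁/V₂)^n = 2540 kPa.
W = (P₁V₁−P₂V₂)/(n−1) = (133×50.4−2540×7.61)/0.56 = -22500 J.

-22500 J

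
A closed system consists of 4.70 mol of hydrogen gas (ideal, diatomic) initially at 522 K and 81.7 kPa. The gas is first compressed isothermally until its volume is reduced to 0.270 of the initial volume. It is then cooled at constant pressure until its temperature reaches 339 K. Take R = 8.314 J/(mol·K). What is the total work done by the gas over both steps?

-33900 J

V₁ = nRT₁/P₁ = 4.70×8.314×522/81.7 = 250 L.
Step 1 — Isothermal: T stays 522 K; PV = const ⇒ V₂ = 67.4 L, P₂ = 303 kPa.
ΔU = 0 (ideal gas, T constant).
W = nRT ln(V₂/V₁) = 4.70×8.314×522×ln(0.270) = -26700 J.
Q = ΔU + W = -26700 J.
State after step 1: P = 303 kPa, V = 67.4 L, T = 522 K.
Step 2 — Isobaric: P stays 303 kPa; V/T = const ⇒ T₂ = 339 K, V₂ = 43.8 L.
W = PΔV = 303×(43.8−67.4) kPa·L = -7150 J.
ΔU = nCvΔT = 4.70×20.8×(339−522) = -17900 J.
Q = ΔU + W = nCpΔT = -25000 J.
Net over both steps: W = -33900 J, Q = -51700 J, ΔU = -17900 J.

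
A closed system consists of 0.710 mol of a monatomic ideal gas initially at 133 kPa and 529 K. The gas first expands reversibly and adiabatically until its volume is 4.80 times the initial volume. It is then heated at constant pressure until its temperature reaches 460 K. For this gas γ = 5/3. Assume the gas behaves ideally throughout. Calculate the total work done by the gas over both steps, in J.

4660 J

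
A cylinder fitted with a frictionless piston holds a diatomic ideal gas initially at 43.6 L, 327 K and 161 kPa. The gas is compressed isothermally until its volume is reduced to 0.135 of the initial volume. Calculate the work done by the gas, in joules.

-14100 J

n = P₁V₁/(RT₁) = 161×43.6/(8.314×327) = 2.58 mol.
Isothermal: T stays 327 K; PV = const ⇒ V₂ = 5.89 L, P₂ = 1190 kPa.
W = nRT ln(V₂/V₁) = 2.58×8.314×327×ln(0.135) = -14100 J.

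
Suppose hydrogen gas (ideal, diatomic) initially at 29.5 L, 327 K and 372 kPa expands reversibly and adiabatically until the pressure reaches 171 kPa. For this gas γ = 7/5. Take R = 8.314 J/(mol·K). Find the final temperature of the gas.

262 K

Adiabatic: T₂/T₁ = (P₂/P₁)^((γ−1)/γ) ⇒ T₂ = 327×(0.460)^0.286 = 262 K; V₂ = 51.4 L.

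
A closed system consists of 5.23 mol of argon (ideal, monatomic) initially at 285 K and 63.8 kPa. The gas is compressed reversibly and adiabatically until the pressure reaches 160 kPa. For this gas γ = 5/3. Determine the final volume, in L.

112 L

V₁ = nRT₁/P₁ = 5.23×8.314×285/63.8 = 194 L.
Adiabatic: T₂/T₁ = (P₂/P₁)^((γ−1)/γ) ⇒ T₂ = 285×(2.51)^0.400 = 412 K; V₂ = 112 L.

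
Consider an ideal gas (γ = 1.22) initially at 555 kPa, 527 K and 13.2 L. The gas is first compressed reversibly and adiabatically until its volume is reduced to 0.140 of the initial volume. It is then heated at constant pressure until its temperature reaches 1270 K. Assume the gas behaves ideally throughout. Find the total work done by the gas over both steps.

-11700 J

n = P₁V₁/(RT₁) = 555×13.2/(8.314×527) = 1.67 mol.
Step 1 — Adiabatic: TV^(γ−1) = const ⇒ T₂ = 527×(7.14)^0.220 = 812 K; PV^γ = const ⇒ P₂ = 6110 kPa.
ΔU = nCvΔT = 1.67×37.8×(812−527) = 18000 J.
Q = 0 for an adiabatic process, so W = −ΔU = -18000 J.
State after step 1: P = 6110 kPa, V = 1.85 L, T = 812 K.
Step 2 — Isobaric: P stays 6110 kPa; V/T = const ⇒ T₂ = 1270 K, V₂ = 2.89 L.
W = PΔV = 6110×(2.89−1.85) kPa·L = 6360 J.
ΔU = nCvΔT = 1.67×37.8×(1270−812) = 28900 J.
Q = ΔU + W = nCpΔT = 35300 J.
Net over both steps: W = -11700 J, Q = 35300 J, ΔU = 46900 J.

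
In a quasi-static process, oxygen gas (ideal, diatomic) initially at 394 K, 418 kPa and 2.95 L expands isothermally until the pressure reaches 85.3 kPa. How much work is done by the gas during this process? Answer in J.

n = P₁V₁/(RT₁) = 418×2.95/(8.314×394) = 0.376 mol.
Isothermal: T stays 394 K; PV = const ⇒ V₂ = 14.5 L, P₂ = 85.3 kPa.
W = nRT ln(V₂/V₁) = 0.376×8.314×394×ln(4.90) = 1960 J.

1960 J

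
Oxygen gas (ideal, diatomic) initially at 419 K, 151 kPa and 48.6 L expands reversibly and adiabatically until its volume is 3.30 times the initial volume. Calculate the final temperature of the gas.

Adiabatic: TV^(γ−1) = const ⇒ T₂ = 419×(0.303)^0.400 = 260 K; PV^γ = const ⇒ P₂ = 28.4 kPa.

260 K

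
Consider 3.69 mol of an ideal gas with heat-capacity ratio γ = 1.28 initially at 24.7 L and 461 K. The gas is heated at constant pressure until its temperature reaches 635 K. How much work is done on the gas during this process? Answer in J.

-5340 J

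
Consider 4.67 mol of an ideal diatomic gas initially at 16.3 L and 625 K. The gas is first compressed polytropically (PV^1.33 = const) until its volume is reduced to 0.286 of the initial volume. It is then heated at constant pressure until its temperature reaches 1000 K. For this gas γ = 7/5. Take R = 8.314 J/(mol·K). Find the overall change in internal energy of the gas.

P₁ = nRT₁/V₁ = 4.67×8.314×625/16.3 = 1490 kPa.
Step 1 — Polytropic n=1.33: T₂ = T₁(V₁/V₂)^(n−1) = 625×(3.50)^0.33 = 945 K; P₂ = P₁(V₁/V₂)^n = 7870 kPa.
W = (P₁V₁−P₂V₂)/(n−1) = (1490×16.3−7870×4.66)/0.33 = -37600 J.
ΔU = nCvΔT = 4.67×20.8×(945−625) = 31000 J.
Q = ΔU + W = -6580 J.
State after step 1: P = 7870 kPa, V = 4.66 L, T = 945 K.
Step 2 — Isobaric: P stays 7870 kPa; V/T = const ⇒ T₂ = 1000 K, V₂ = 4.93 L.
W = PΔV = 7870×(4.93−4.66) kPa·L = 2150 J.
ΔU = nCvΔT = 4.67×20.8×(1000−945) = 5370 J.
Q = ΔU + W = nCpΔT = 7520 J.
Net over both steps: W = -35500 J, Q = 937 J, ΔU = 36400 J.

36400 J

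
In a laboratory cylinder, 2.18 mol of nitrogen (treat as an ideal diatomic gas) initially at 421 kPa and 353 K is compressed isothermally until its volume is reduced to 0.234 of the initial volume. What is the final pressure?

V₁ = nRT₁/P₁ = 2.18×8.314×353/421 = 15.2 L.
Isothermal: T stays 353 K; PV = const ⇒ V₂ = 3.56 L, P₂ = 1800 kPa.

1800 kPa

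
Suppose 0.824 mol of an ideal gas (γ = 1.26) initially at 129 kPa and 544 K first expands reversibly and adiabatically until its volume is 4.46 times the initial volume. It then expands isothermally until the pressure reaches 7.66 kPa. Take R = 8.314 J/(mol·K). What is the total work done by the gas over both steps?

V₁ = nRT₁/P₁ = 0.824×8.314×544/129 = 28.9 L.
Step 1 — Adiabatic: TV^(γ−1) = const ⇒ T₂ = 544×(0.224)^0.260 = 369 K; PV^γ = const ⇒ P₂ = 19.6 kPa.
ΔU = nCvΔT = 0.824×32.0×(369−544) = -4620 J.
Q = 0 for an adiabatic process, so W = −ΔU = 4620 J.
State after step 1: P = 19.6 kPa, V = 129 L, T = 369 K.
Step 2 — Isothermal: T stays 369 K; PV = const ⇒ V₂ = 330 L, P₂ = 7.66 kPa.
ΔU = 0 (ideal gas, T constant).
W = nRT ln(V₂/V₁) = 0.824×8.314×369×ln(2.56) = 2370 J.
Q = ΔU + W = 2370 J.
Net over both steps: W = 6990 J, Q = 2370 J, ΔU = -4620 J.

6990 J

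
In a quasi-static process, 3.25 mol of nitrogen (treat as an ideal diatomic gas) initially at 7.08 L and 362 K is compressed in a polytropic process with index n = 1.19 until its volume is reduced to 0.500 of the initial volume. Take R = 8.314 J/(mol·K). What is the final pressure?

P₁ = nRT₁/V₁ = 3.25×8.314×362/7.08 = 1380 kPa.
Polytropic n=1.19: T₂ = T₁(V₁/V₂)^(n−1) = 362×(2.00)^0.19 = 413 K; P₂ = P₁(V₁/V₂)^n = 3150 kPa.

3150 kPa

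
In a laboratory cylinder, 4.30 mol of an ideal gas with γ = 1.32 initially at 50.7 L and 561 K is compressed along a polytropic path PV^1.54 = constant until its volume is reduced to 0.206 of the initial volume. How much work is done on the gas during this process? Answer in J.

P₁ = nRT₁/V₁ = 4.30×8.314×561/50.7 = 396 kPa.
Polytropic n=1.54: T₂ = T₁(V₁/V₂)^(n−1) = 561×(4.85)^0.54 = 1320 K; P₂ = P₁(V₁/V₂)^n = 4510 kPa.
W = (P₁V₁−P₂V₂)/(n−1) = (396×50.7−4510×10.4)/0.54 = -50000 J.
Work done on the gas = −W_by = 50000 J.

50000 J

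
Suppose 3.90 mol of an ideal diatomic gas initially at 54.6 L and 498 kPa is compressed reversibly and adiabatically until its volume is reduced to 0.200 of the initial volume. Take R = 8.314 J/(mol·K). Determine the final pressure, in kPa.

4740 kPa

T₁ = P₁V₁/(nR) = 498×54.6/(3.90×8.314) = 839 K.
Adiabatic: TV^(γ−1) = const ⇒ T₂ = 839×(5.00)^0.400 = 1600 K; PV^γ = const ⇒ P₂ = 4740 kPa.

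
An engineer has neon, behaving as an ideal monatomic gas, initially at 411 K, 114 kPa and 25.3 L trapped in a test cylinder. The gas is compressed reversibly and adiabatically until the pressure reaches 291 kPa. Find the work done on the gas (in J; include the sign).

n = P₁V₁/(RT₁) = 114×25.3/(8.314×411) = 0.844 mol.
Adiabatic: T₂/T₁ = (P₂/P₁)^((γ−1)/γ) ⇒ T₂ = 411×(2.55)^0.400 = 598 K; V₂ = 14.4 L.
ΔU = nCvΔT = 0.844×12.5×(598−411) = 1970 J.
Q = 0 for an adiabatic process, so W = −ΔU = -1970 J.
Work done on the gas = −W_by = 1970 J.

1970 J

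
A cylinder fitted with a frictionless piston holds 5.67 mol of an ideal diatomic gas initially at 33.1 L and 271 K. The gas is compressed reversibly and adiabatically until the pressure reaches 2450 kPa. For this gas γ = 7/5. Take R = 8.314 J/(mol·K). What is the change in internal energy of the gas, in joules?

22200 J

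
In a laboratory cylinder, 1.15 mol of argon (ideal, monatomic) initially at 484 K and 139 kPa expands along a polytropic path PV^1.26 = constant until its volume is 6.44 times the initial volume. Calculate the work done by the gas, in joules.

6830 J

V₁ = nRT₁/P₁ = 1.15×8.314×484/139 = 33.3 L.
Polytropic n=1.26: T₂ = T₁(V₁/V₂)^(n−1) = 484×(0.155)^0.26 = 298 K; P₂ = P₁(V₁/V₂)^n = 13.3 kPa.
W = (P₁V₁−P₂V₂)/(n−1) = (139×33.3−13.3×214)/0.26 = 6830 J.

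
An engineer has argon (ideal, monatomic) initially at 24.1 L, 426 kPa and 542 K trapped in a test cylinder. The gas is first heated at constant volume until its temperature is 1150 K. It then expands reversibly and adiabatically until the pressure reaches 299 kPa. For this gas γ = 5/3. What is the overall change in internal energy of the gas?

5590 J

n = P₁V₁/(RT₁) = 426×24.1/(8.314×542) = 2.28 mol.
Step 1 — Isochoric: V stays 24.1 L; P/T = const ⇒ T₂ = 1150 K, P₂ = 904 kPa.
W = 0 (no volume change).
ΔU = nCvΔT = 2.28×12.5×(1150−542) = 17300 J.
Q = ΔU = 17300 J.
State after step 1: P = 904 kPa, V = 24.1 L, T = 1150 K.
Step 2 — Adiabatic: T₂/T₁ = (P₂/P₁)^((γ−1)/γ) ⇒ T₂ = 1150×(0.331)^0.400 = 739 K; V₂ = 46.8 L.
ΔU = nCvΔT = 2.28×12.5×(739−1150) = -11700 J.
Q = 0 for an adiabatic process, so W = −ΔU = 11700 J.
Net over both steps: W = 11700 J, Q = 17300 J, ΔU = 5590 J.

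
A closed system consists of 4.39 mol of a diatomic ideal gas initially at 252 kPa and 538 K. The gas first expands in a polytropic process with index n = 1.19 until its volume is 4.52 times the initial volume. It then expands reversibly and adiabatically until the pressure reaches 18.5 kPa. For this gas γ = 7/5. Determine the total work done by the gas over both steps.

V₁ = nRT₁/P₁ = 4.39×8.314×538/252 = 77.9 L.
Step 1 — Polytropic n=1.19: T₂ = T₁(V₁/V₂)^(n−1) = 538×(0.221)^0.19 = 404 K; P₂ = P₁(V₁/V₂)^n = 41.9 kPa.
W = (P₁V₁−P₂V₂)/(n−1) = (252×77.9−41.9×352)/0.19 = 25800 J.
ΔU = nCvΔT = 4.39×20.8×(404−538) = -12200 J.
Q = ΔU + W = 13500 J.
State after step 1: P = 41.9 kPa, V = 352 L, T = 404 K.
Step 2 — Adiabatic: T₂/T₁ = (P₂/P₁)^((γ−1)/γ) ⇒ T₂ = 404×(0.442)^0.286 = 320 K; V₂ = 631 L.
ΔU = nCvΔT = 4.39×20.8×(320−404) = -7670 J.
Q = 0 for an adiabatic process, so W = −ΔU = 7670 J.
Net over both steps: W = 33400 J, Q = 13500 J, ΔU = -19900 J.

33400 J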